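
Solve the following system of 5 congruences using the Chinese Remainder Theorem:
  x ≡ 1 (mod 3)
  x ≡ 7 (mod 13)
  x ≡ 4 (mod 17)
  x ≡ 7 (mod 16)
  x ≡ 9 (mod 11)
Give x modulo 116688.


Product of moduli M = 3 · 13 · 17 · 16 · 11 = 116688.
Merge one congruence at a time:
  Start: x ≡ 1 (mod 3).
  Combine with x ≡ 7 (mod 13); new modulus lcm = 39.
    Write x = 1 + 3·t and substitute into x ≡ 7 (mod 13): 3·t ≡ 7 − 1 = 6 (mod 13).
    The inverse of 3 mod 13 is 9 (since 3·9 = 27 = 2·13 + 1), so t ≡ 9·6 = 54 ≡ 2 (mod 13).
    Then x = 1 + 3·2 = 7, valid modulo lcm(3, 13) = 39: x ≡ 7 (mod 39).
  Combine with x ≡ 4 (mod 17); new modulus lcm = 663.
    Write x = 7 + 39·t and substitute into x ≡ 4 (mod 17): 39·t ≡ 4 − 7 = -3 (mod 17).
    Reduce coefficients mod 17: 5·t ≡ 14 (mod 17).
    The inverse of 5 mod 17 is 7 (since 5·7 = 35 = 2·17 + 1), so t ≡ 7·14 = 98 ≡ 13 (mod 17).
    Then x = 7 + 39·13 = 514, valid modulo lcm(39, 17) = 663: x ≡ 514 (mod 663).
  Combine with x ≡ 7 (mod 16); new modulus lcm = 10608.
    Write x = 514 + 663·t and substitute into x ≡ 7 (mod 16): 663·t ≡ 7 − 514 = -507 (mod 16).
    Reduce coefficients mod 16: 7·t ≡ 5 (mod 16).
    The inverse of 7 mod 16 is 7 (since 7·7 = 49 = 3·16 + 1), so t ≡ 7·5 = 35 ≡ 3 (mod 16).
    Then x = 514 + 663·3 = 2503, valid modulo lcm(663, 16) = 10608: x ≡ 2503 (mod 10608).
  Combine with x ≡ 9 (mod 11); new modulus lcm = 116688.
    Write x = 2503 + 10608·t and substitute into x ≡ 9 (mod 11): 10608·t ≡ 9 − 2503 = -2494 (mod 11).
    Reduce coefficients mod 11: 4·t ≡ 3 (mod 11).
    The inverse of 4 mod 11 is 3 (since 4·3 = 12 = 1·11 + 1), so t ≡ 3·3 = 9 ≡ 9 (mod 11).
    Then x = 2503 + 10608·9 = 97975, valid modulo lcm(10608, 11) = 116688: x ≡ 97975 (mod 116688).
Verify against each original: 97975 mod 3 = 1, 97975 mod 13 = 7, 97975 mod 17 = 4, 97975 mod 16 = 7, 97975 mod 11 = 9.

x ≡ 97975 (mod 116688).


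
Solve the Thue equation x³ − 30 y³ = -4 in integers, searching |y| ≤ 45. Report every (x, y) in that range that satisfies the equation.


The equation is x³ - 30y³ = -4. For fixed y, x³ = 30·y³ − 4, so a solution requires the RHS to be a perfect cube.
Strategy: iterate y from -45 to 45, compute RHS = 30·y³ − 4, and check whether it is a (positive or negative) perfect cube.
Check small values of y:
  y = 0: RHS = -4 is not a perfect cube.
  y = 1: RHS = 26 is not a perfect cube.
  y = -1: RHS = -34 is not a perfect cube.
  y = 2: RHS = 236 is not a perfect cube.
  y = -2: RHS = -244 is not a perfect cube.
  y = 3: RHS = 806 is not a perfect cube.
  y = -3: RHS = -814 is not a perfect cube.
Continuing the search up to |y| = 45 finds no solutions either.
No (x, y) in the scanned range satisfies the equation.

No integer solutions with |y| ≤ 45.


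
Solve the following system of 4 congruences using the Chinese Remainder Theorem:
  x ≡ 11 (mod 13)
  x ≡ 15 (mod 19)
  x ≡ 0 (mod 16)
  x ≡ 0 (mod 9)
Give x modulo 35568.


Product of moduli M = 13 · 19 · 16 · 9 = 35568.
Merge one congruence at a time:
  Start: x ≡ 11 (mod 13).
  Combine with x ≡ 15 (mod 19); new modulus lcm = 247.
    Write x = 11 + 13·t and substitute into x ≡ 15 (mod 19): 13·t ≡ 15 − 11 = 4 (mod 19).
    The inverse of 13 mod 19 is 3 (since 13·3 = 39 = 2·19 + 1), so t ≡ 3·4 = 12 ≡ 12 (mod 19).
    Then x = 11 + 13·12 = 167, valid modulo lcm(13, 19) = 247: x ≡ 167 (mod 247).
  Combine with x ≡ 0 (mod 16); new modulus lcm = 3952.
    Write x = 167 + 247·t and substitute into x ≡ 0 (mod 16): 247·t ≡ 0 − 167 = -167 (mod 16).
    Reduce coefficients mod 16: 7·t ≡ 9 (mod 16).
    The inverse of 7 mod 16 is 7 (since 7·7 = 49 = 3·16 + 1), so t ≡ 7·9 = 63 ≡ 15 (mod 16).
    Then x = 167 + 247·15 = 3872, valid modulo lcm(247, 16) = 3952: x ≡ 3872 (mod 3952).
  Combine with x ≡ 0 (mod 9); new modulus lcm = 35568.
    Write x = 3872 + 3952·t and substitute into x ≡ 0 (mod 9): 3952·t ≡ 0 − 3872 = -3872 (mod 9).
    Reduce coefficients mod 9: 1·t ≡ 7 (mod 9).
    So t ≡ 7 (mod 9).
    Then x = 3872 + 3952·7 = 31536, valid modulo lcm(3952, 9) = 35568: x ≡ 31536 (mod 35568).
Verify against each original: 31536 mod 13 = 11, 31536 mod 19 = 15, 31536 mod 16 = 0, 31536 mod 9 = 0.

x ≡ 31536 (mod 35568).


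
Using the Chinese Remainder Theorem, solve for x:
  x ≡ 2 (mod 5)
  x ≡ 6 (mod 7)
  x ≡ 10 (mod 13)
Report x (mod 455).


Moduli 5, 7, 13 are pairwise coprime; by CRT there is a unique solution modulo M = 5 · 7 · 13 = 455.
Solve pairwise, accumulating the modulus:
  Start with x ≡ 2 (mod 5).
  Combine with x ≡ 6 (mod 7): since gcd(5, 7) = 1, we get a unique residue mod 35.
    Write x = 2 + 5·t and substitute into x ≡ 6 (mod 7): 5·t ≡ 6 − 2 = 4 (mod 7).
    The inverse of 5 mod 7 is 3 (since 5·3 = 15 = 2·7 + 1), so t ≡ 3·4 = 12 ≡ 5 (mod 7).
    Then x = 2 + 5·5 = 27, valid modulo lcm(5, 7) = 35: x ≡ 27 (mod 35).
  Combine with x ≡ 10 (mod 13): since gcd(35, 13) = 1, we get a unique residue mod 455.
    Write x = 27 + 35·t and substitute into x ≡ 10 (mod 13): 35·t ≡ 10 − 27 = -17 (mod 13).
    Reduce coefficients mod 13: 9·t ≡ 9 (mod 13).
    The inverse of 9 mod 13 is 3 (since 9·3 = 27 = 2·13 + 1), so t ≡ 3·9 = 27 ≡ 1 (mod 13).
    Then x = 27 + 35·1 = 62, valid modulo lcm(35, 13) = 455: x ≡ 62 (mod 455).
Verify: 62 mod 5 = 2 ✓, 62 mod 7 = 6 ✓, 62 mod 13 = 10 ✓.

x ≡ 62 (mod 455).


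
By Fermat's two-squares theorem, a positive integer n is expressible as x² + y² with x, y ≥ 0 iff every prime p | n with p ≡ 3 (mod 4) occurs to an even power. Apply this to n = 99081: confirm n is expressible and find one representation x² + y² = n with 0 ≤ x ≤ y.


Step 1: Factor n = 99081 = 3^2 · 101 · 109.
Step 2: Check the mod-4 condition on each prime factor: 3 ≡ 3 (mod 4), exponent 2 (must be even); 101 ≡ 1 (mod 4), exponent 1; 109 ≡ 1 (mod 4), exponent 1.
All primes ≡ 3 (mod 4) appear to even exponent (or don't appear), so by the two-squares theorem n IS expressible as a sum of two squares.
Step 3: Build a representation. Group n = k² · m with k = 3 and m = 101 · 109 = 11009 (a product of primes ≡ 1 (mod 4)); a representation of m scales to one of n via (k·x)² + (k·y)² = k²(x² + y²). Each prime p ≡ 1 (mod 4) is itself a sum of two squares; find a² by testing p − a² for a perfect square:
  101: 101 − 1² = 100 = 10² ⇒ 101 = 1² + 10².
  109: 109 − 1² = 108, 109 − 2² = 105, 109 − 3² = 100 = 10² ⇒ 109 = 3² + 10².
  Combine using the Brahmagupta–Fibonacci identity (a² + b²)(c² + d²) = (ac − bd)² + (ad + bc)² = (ac + bd)² + (ad − bc)²:
  101 · 109 = 11009: from (1² + 10²)(3² + 10²), take (1·3 − 10·10, 1·10 + 10·3) = (3 − 100, 10 + 30) = (-97, 40); dropping signs (only squares matter) gives (97, 40); check 97² + 40² = 9409 + 1600 = 11009 ✓.
  Scale by k = 3: (3·97, 3·40) = (291, 120).
Step 4: Order so x ≤ y and verify: 120² + 291² = 14400 + 84681 = 99081 = n. ✓

n = 99081 = 120² + 291² (one valid representation with x ≤ y).


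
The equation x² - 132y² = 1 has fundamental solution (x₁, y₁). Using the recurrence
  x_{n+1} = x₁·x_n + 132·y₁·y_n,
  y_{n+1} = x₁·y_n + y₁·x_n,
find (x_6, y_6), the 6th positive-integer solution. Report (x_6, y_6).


Step 1: Find the fundamental solution (x₁, y₁) of x² - 132y² = 1.
  Expand √132 as a continued fraction. a₀ = ⌊√132⌋ = 11; iterate m_{k+1} = d_k·a_k − m_k, d_{k+1} = (132 − m_{k+1}²)/d_k, a_{k+1} = ⌊(a₀ + m_{k+1})/d_{k+1}⌋ (starting m₀ = 0, d₀ = 1), with convergents p_k = a_k·p_{k-1} + p_{k-2}, q_k = a_k·q_{k-1} + q_{k-2} (p₋₁ = 1, q₋₁ = 0):
  k = 0: a₀ = 11; p₀/q₀ = 11/1; p₀² − 132·q₀² = 121 − 132 = -11.
  k = 1: m = 11, d = 11, a = ⌊(11 + 11)/11⌋ = 2; p/q = (2·11 + 1)/(2·1 + 0) = 23/2; p² − 132·q² = 529 − 528 = 1.
  The first convergent with p² − 132·q² = 1 gives the fundamental solution (x₁, y₁) = (23, 2).
Step 2: Apply the recurrence (x_{n+1}, y_{n+1}) = (x₁x_n + 132y₁y_n, x₁y_n + y₁x_n) repeatedly.
  From (x_1, y_1) = (23, 2): x_2 = 23·23 + 132·2·2 = 1057; y_2 = 23·2 + 2·23 = 92.
  From (x_2, y_2) = (1057, 92): x_3 = 23·1057 + 132·2·92 = 48599; y_3 = 23·92 + 2·1057 = 4230.
  From (x_3, y_3) = (48599, 4230): x_4 = 23·48599 + 132·2·4230 = 2234497; y_4 = 23·4230 + 2·48599 = 194488.
  From (x_4, y_4) = (2234497, 194488): x_5 = 23·2234497 + 132·2·194488 = 102738263; y_5 = 23·194488 + 2·2234497 = 8942218.
  From (x_5, y_5) = (102738263, 8942218): x_6 = 23·102738263 + 132·2·8942218 = 4723725601; y_6 = 23·8942218 + 2·102738263 = 411147540.
Step 3: Verify x_6² - 132·y_6² = 22313583553542811201 - 22313583553542811200 = 1 (should be 1). ✓

(x_1, y_1) = (23, 2); (x_6, y_6) = (4723725601, 411147540).


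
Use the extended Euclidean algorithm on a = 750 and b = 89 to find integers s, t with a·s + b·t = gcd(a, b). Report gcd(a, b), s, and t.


Euclidean algorithm on (750, 89) — divide until remainder is 0:
  750 = 8 · 89 + 38
  89 = 2 · 38 + 13
  38 = 2 · 13 + 12
  13 = 1 · 12 + 1
  12 = 12 · 1 + 0
gcd(750, 89) = 1.
Track Bezout coefficients alongside the remainders: start with r₀ = 750 = a·1 + b·0 (s = 1, t = 0) and r₁ = 89 = a·0 + b·1 (s = 0, t = 1); each new remainder r_{k+1} = r_{k-1} − q_k·r_k inherits s_{k+1} = s_{k-1} − q_k·s_k, t_{k+1} = t_{k-1} − q_k·t_k, so r_k = a·s_k + b·t_k at every step:
  q = 8: r = 38, s = 1 − 8·0 = 1, t = 0 − 8·1 = -8  (check: 750·1 + 89·(-8) = 38)
  q = 2: r = 13, s = 0 − 2·1 = -2, t = 1 − 2·(-8) = 17  (check: 750·(-2) + 89·17 = 13)
  q = 2: r = 12, s = 1 − 2·(-2) = 5, t = -8 − 2·17 = -42  (check: 750·5 + 89·(-42) = 12)
  q = 1: r = 1, s = -2 − 1·5 = -7, t = 17 − 1·(-42) = 59  (check: 750·(-7) + 89·59 = 1)
The row with r = 1 (the gcd) gives the Bezout coefficients s = -7, t = 59.
Result: 750 · (-7) + 89 · (59) = 1.

gcd(750, 89) = 1; s = -7, t = 59 (check: 750·(-7) + 89·59 = 1).


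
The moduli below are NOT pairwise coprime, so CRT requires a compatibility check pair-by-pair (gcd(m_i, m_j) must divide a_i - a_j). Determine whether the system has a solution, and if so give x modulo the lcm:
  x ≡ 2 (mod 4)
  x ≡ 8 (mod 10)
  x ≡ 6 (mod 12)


Moduli 4, 10, 12 are not pairwise coprime, so CRT works modulo lcm(m_i) when all pairwise compatibility conditions hold.
Pairwise compatibility: gcd(m_i, m_j) must divide a_i - a_j for every pair.
Merge one congruence at a time:
  Start: x ≡ 2 (mod 4).
  Combine with x ≡ 8 (mod 10): gcd(4, 10) = 2; 8 - 2 = 6, which IS divisible by 2, so compatible.
    Write x = 2 + 4·t and substitute into x ≡ 8 (mod 10): 4·t ≡ 8 − 2 = 6 (mod 10).
    Divide the congruence (and modulus) by g = 2: 2·t ≡ 3 (mod 5).
    The inverse of 2 mod 5 is 3 (since 2·3 = 6 = 1·5 + 1), so t ≡ 3·3 = 9 ≡ 4 (mod 5).
    Then x = 2 + 4·4 = 18, valid modulo lcm(4, 10) = 20: x ≡ 18 (mod 20).
  Combine with x ≡ 6 (mod 12): gcd(20, 12) = 4; 6 - 18 = -12, which IS divisible by 4, so compatible.
    Write x = 18 + 20·t and substitute into x ≡ 6 (mod 12): 20·t ≡ 6 − 18 = -12 (mod 12).
    Divide the congruence (and modulus) by g = 4: 5·t ≡ -3 (mod 3).
    Reduce coefficients mod 3: 2·t ≡ 0 (mod 3).
    The inverse of 2 mod 3 is 2 (since 2·2 = 4 = 1·3 + 1), so t ≡ 2·0 = 0 ≡ 0 (mod 3).
    Then x = 18 + 20·0 = 18, valid modulo lcm(20, 12) = 60: x ≡ 18 (mod 60).
Verify: 18 mod 4 = 2, 18 mod 10 = 8, 18 mod 12 = 6.

x ≡ 18 (mod 60).


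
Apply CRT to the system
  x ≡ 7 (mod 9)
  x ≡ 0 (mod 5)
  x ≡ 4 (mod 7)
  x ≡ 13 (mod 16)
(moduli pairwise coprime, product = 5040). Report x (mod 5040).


Product of moduli M = 9 · 5 · 7 · 16 = 5040.
Merge one congruence at a time:
  Start: x ≡ 7 (mod 9).
  Combine with x ≡ 0 (mod 5); new modulus lcm = 45.
    Write x = 7 + 9·t and substitute into x ≡ 0 (mod 5): 9·t ≡ 0 − 7 = -7 (mod 5).
    Reduce coefficients mod 5: 4·t ≡ 3 (mod 5).
    The inverse of 4 mod 5 is 4 (since 4·4 = 16 = 3·5 + 1), so t ≡ 4·3 = 12 ≡ 2 (mod 5).
    Then x = 7 + 9·2 = 25, valid modulo lcm(9, 5) = 45: x ≡ 25 (mod 45).
  Combine with x ≡ 4 (mod 7); new modulus lcm = 315.
    Write x = 25 + 45·t and substitute into x ≡ 4 (mod 7): 45·t ≡ 4 − 25 = -21 (mod 7).
    Reduce coefficients mod 7: 3·t ≡ 0 (mod 7).
    The inverse of 3 mod 7 is 5 (since 3·5 = 15 = 2·7 + 1), so t ≡ 5·0 = 0 ≡ 0 (mod 7).
    Then x = 25 + 45·0 = 25, valid modulo lcm(45, 7) = 315: x ≡ 25 (mod 315).
  Combine with x ≡ 13 (mod 16); new modulus lcm = 5040.
    Write x = 25 + 315·t and substitute into x ≡ 13 (mod 16): 315·t ≡ 13 − 25 = -12 (mod 16).
    Reduce coefficients mod 16: 11·t ≡ 4 (mod 16).
    The inverse of 11 mod 16 is 3 (since 11·3 = 33 = 2·16 + 1), so t ≡ 3·4 = 12 ≡ 12 (mod 16).
    Then x = 25 + 315·12 = 3805, valid modulo lcm(315, 16) = 5040: x ≡ 3805 (mod 5040).
Verify against each original: 3805 mod 9 = 7, 3805 mod 5 = 0, 3805 mod 7 = 4, 3805 mod 16 = 13.

x ≡ 3805 (mod 5040).


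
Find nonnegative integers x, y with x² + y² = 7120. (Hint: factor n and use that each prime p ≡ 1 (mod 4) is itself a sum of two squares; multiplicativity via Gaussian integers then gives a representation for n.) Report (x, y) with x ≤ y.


Step 1: Factor n = 7120 = 2^4 · 5 · 89.
Step 2: Check the mod-4 condition on each prime factor: 2 = 2 (special); 5 ≡ 1 (mod 4), exponent 1; 89 ≡ 1 (mod 4), exponent 1.
All primes ≡ 3 (mod 4) appear to even exponent (or don't appear), so by the two-squares theorem n IS expressible as a sum of two squares.
Step 3: Build a representation. Group n = k² · m with k = 4 and m = 5 · 89 = 445 (a product of primes ≡ 1 (mod 4)); a representation of m scales to one of n via (k·x)² + (k·y)² = k²(x² + y²). Each prime p ≡ 1 (mod 4) is itself a sum of two squares; find a² by testing p − a² for a perfect square:
  5: 5 − 1² = 4 = 2² ⇒ 5 = 1² + 2².
  89: 89 − 1² = 88, 89 − 2² = 85, 89 − 3² = 80, 89 − 4² = 73, 89 − 5² = 64 = 8² ⇒ 89 = 5² + 8².
  Combine using the Brahmagupta–Fibonacci identity (a² + b²)(c² + d²) = (ac − bd)² + (ad + bc)² = (ac + bd)² + (ad − bc)²:
  5 · 89 = 445: from (1² + 2²)(5² + 8²), take (1·5 − 2·8, 1·8 + 2·5) = (5 − 16, 8 + 10) = (-11, 18); dropping signs (only squares matter) gives (11, 18); check 11² + 18² = 121 + 324 = 445 ✓.
  Scale by k = 4: (4·11, 4·18) = (44, 72).
Step 4: Order so x ≤ y and verify: 44² + 72² = 1936 + 5184 = 7120 = n. ✓

n = 7120 = 44² + 72² (one valid representation with x ≤ y).


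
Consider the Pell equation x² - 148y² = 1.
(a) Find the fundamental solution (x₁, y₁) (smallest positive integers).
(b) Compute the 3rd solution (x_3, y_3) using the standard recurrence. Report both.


Step 1: Find the fundamental solution (x₁, y₁) of x² - 148y² = 1.
  Expand √148 as a continued fraction. a₀ = ⌊√148⌋ = 12; iterate m_{k+1} = d_k·a_k − m_k, d_{k+1} = (148 − m_{k+1}²)/d_k, a_{k+1} = ⌊(a₀ + m_{k+1})/d_{k+1}⌋ (starting m₀ = 0, d₀ = 1), with convergents p_k = a_k·p_{k-1} + p_{k-2}, q_k = a_k·q_{k-1} + q_{k-2} (p₋₁ = 1, q₋₁ = 0):
  k = 0: a₀ = 12; p₀/q₀ = 12/1; p₀² − 148·q₀² = 144 − 148 = -4.
  k = 1: m = 12, d = 4, a = ⌊(12 + 12)/4⌋ = 6; p/q = (6·12 + 1)/(6·1 + 0) = 73/6; p² − 148·q² = 5329 − 5328 = 1.
  The first convergent with p² − 148·q² = 1 gives the fundamental solution (x₁, y₁) = (73, 6).
Step 2: Apply the recurrence (x_{n+1}, y_{n+1}) = (x₁x_n + 148y₁y_n, x₁y_n + y₁x_n) repeatedly.
  From (x_1, y_1) = (73, 6): x_2 = 73·73 + 148·6·6 = 10657; y_2 = 73·6 + 6·73 = 876.
  From (x_2, y_2) = (10657, 876): x_3 = 73·10657 + 148·6·876 = 1555849; y_3 = 73·876 + 6·10657 = 127890.
Step 3: Verify x_3² - 148·y_3² = 2420666110801 - 2420666110800 = 1 (should be 1). ✓

(x_1, y_1) = (73, 6); (x_3, y_3) = (1555849, 127890).


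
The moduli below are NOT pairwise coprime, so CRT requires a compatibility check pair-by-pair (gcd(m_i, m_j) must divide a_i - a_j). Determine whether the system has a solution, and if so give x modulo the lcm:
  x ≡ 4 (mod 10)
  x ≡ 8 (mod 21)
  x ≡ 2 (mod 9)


Moduli 10, 21, 9 are not pairwise coprime, so CRT works modulo lcm(m_i) when all pairwise compatibility conditions hold.
Pairwise compatibility: gcd(m_i, m_j) must divide a_i - a_j for every pair.
Merge one congruence at a time:
  Start: x ≡ 4 (mod 10).
  Combine with x ≡ 8 (mod 21): gcd(10, 21) = 1; 8 - 4 = 4, which IS divisible by 1, so compatible.
    Write x = 4 + 10·t and substitute into x ≡ 8 (mod 21): 10·t ≡ 8 − 4 = 4 (mod 21).
    The inverse of 10 mod 21 is 19 (since 10·19 = 190 = 9·21 + 1), so t ≡ 19·4 = 76 ≡ 13 (mod 21).
    Then x = 4 + 10·13 = 134, valid modulo lcm(10, 21) = 210: x ≡ 134 (mod 210).
  Combine with x ≡ 2 (mod 9): gcd(210, 9) = 3; 2 - 134 = -132, which IS divisible by 3, so compatible.
    Write x = 134 + 210·t and substitute into x ≡ 2 (mod 9): 210·t ≡ 2 − 134 = -132 (mod 9).
    Divide the congruence (and modulus) by g = 3: 70·t ≡ -44 (mod 3).
    Reduce coefficients mod 3: 1·t ≡ 1 (mod 3).
    So t ≡ 1 (mod 3).
    Then x = 134 + 210·1 = 344, valid modulo lcm(210, 9) = 630: x ≡ 344 (mod 630).
Verify: 344 mod 10 = 4, 344 mod 21 = 8, 344 mod 9 = 2.

x ≡ 344 (mod 630).


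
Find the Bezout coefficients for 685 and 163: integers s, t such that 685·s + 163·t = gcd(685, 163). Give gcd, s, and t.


Euclidean algorithm on (685, 163) — divide until remainder is 0:
  685 = 4 · 163 + 33
  163 = 4 · 33 + 31
  33 = 1 · 31 + 2
  31 = 15 · 2 + 1
  2 = 2 · 1 + 0
gcd(685, 163) = 1.
Track Bezout coefficients alongside the remainders: start with r₀ = 685 = a·1 + b·0 (s = 1, t = 0) and r₁ = 163 = a·0 + b·1 (s = 0, t = 1); each new remainder r_{k+1} = r_{k-1} − q_k·r_k inherits s_{k+1} = s_{k-1} − q_k·s_k, t_{k+1} = t_{k-1} − q_k·t_k, so r_k = a·s_k + b·t_k at every step:
  q = 4: r = 33, s = 1 − 4·0 = 1, t = 0 − 4·1 = -4  (check: 685·1 + 163·(-4) = 33)
  q = 4: r = 31, s = 0 − 4·1 = -4, t = 1 − 4·(-4) = 17  (check: 685·(-4) + 163·17 = 31)
  q = 1: r = 2, s = 1 − 1·(-4) = 5, t = -4 − 1·17 = -21  (check: 685·5 + 163·(-21) = 2)
  q = 15: r = 1, s = -4 − 15·5 = -79, t = 17 − 15·(-21) = 332  (check: 685·(-79) + 163·332 = 1)
The row with r = 1 (the gcd) gives the Bezout coefficients s = -79, t = 332.
Result: 685 · (-79) + 163 · (332) = 1.

gcd(685, 163) = 1; s = -79, t = 332 (check: 685·(-79) + 163·332 = 1).


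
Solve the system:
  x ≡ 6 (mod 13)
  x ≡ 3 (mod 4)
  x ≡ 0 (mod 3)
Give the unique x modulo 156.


Moduli 13, 4, 3 are pairwise coprime; by CRT there is a unique solution modulo M = 13 · 4 · 3 = 156.
Solve pairwise, accumulating the modulus:
  Start with x ≡ 6 (mod 13).
  Combine with x ≡ 3 (mod 4): since gcd(13, 4) = 1, we get a unique residue mod 52.
    Write x = 6 + 13·t and substitute into x ≡ 3 (mod 4): 13·t ≡ 3 − 6 = -3 (mod 4).
    Reduce coefficients mod 4: 1·t ≡ 1 (mod 4).
    So t ≡ 1 (mod 4).
    Then x = 6 + 13·1 = 19, valid modulo lcm(13, 4) = 52: x ≡ 19 (mod 52).
  Combine with x ≡ 0 (mod 3): since gcd(52, 3) = 1, we get a unique residue mod 156.
    Write x = 19 + 52·t and substitute into x ≡ 0 (mod 3): 52·t ≡ 0 − 19 = -19 (mod 3).
    Reduce coefficients mod 3: 1·t ≡ 2 (mod 3).
    So t ≡ 2 (mod 3).
    Then x = 19 + 52·2 = 123, valid modulo lcm(52, 3) = 156: x ≡ 123 (mod 156).
Verify: 123 mod 13 = 6 ✓, 123 mod 4 = 3 ✓, 123 mod 3 = 0 ✓.

x ≡ 123 (mod 156).


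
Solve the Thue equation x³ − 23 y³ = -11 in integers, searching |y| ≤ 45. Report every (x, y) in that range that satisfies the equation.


The equation is x³ - 23y³ = -11. For fixed y, x³ = 23·y³ − 11, so a solution requires the RHS to be a perfect cube.
Strategy: iterate y from -45 to 45, compute RHS = 23·y³ − 11, and check whether it is a (positive or negative) perfect cube.
Check small values of y:
  y = 0: RHS = -11 is not a perfect cube.
  y = 1: RHS = 12 is not a perfect cube.
  y = -1: RHS = -34 is not a perfect cube.
  y = 2: RHS = 173 is not a perfect cube.
  y = -2: RHS = -195 is not a perfect cube.
  y = 3: RHS = 610 is not a perfect cube.
  y = -3: RHS = -632 is not a perfect cube.
Continuing the search up to |y| = 45 finds no solutions either.
No (x, y) in the scanned range satisfies the equation.

No integer solutions with |y| ≤ 45.


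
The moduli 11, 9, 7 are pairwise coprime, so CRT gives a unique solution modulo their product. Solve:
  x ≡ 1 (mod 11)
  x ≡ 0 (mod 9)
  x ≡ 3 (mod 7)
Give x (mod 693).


Moduli 11, 9, 7 are pairwise coprime; by CRT there is a unique solution modulo M = 11 · 9 · 7 = 693.
Solve pairwise, accumulating the modulus:
  Start with x ≡ 1 (mod 11).
  Combine with x ≡ 0 (mod 9): since gcd(11, 9) = 1, we get a unique residue mod 99.
    Write x = 1 + 11·t and substitute into x ≡ 0 (mod 9): 11·t ≡ 0 − 1 = -1 (mod 9).
    Reduce coefficients mod 9: 2·t ≡ 8 (mod 9).
    The inverse of 2 mod 9 is 5 (since 2·5 = 10 = 1·9 + 1), so t ≡ 5·8 = 40 ≡ 4 (mod 9).
    Then x = 1 + 11·4 = 45, valid modulo lcm(11, 9) = 99: x ≡ 45 (mod 99).
  Combine with x ≡ 3 (mod 7): since gcd(99, 7) = 1, we get a unique residue mod 693.
    Write x = 45 + 99·t and substitute into x ≡ 3 (mod 7): 99·t ≡ 3 − 45 = -42 (mod 7).
    Reduce coefficients mod 7: 1·t ≡ 0 (mod 7).
    So t ≡ 0 (mod 7).
    Then x = 45 + 99·0 = 45, valid modulo lcm(99, 7) = 693: x ≡ 45 (mod 693).
Verify: 45 mod 11 = 1 ✓, 45 mod 9 = 0 ✓, 45 mod 7 = 3 ✓.

x ≡ 45 (mod 693).


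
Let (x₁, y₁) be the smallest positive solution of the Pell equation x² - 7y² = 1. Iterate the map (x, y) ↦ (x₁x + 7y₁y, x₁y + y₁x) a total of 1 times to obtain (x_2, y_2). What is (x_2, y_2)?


Step 1: Find the fundamental solution (x₁, y₁) of x² - 7y² = 1.
  Expand √7 as a continued fraction. a₀ = ⌊√7⌋ = 2; iterate m_{k+1} = d_k·a_k − m_k, d_{k+1} = (7 − m_{k+1}²)/d_k, a_{k+1} = ⌊(a₀ + m_{k+1})/d_{k+1}⌋ (starting m₀ = 0, d₀ = 1), with convergents p_k = a_k·p_{k-1} + p_{k-2}, q_k = a_k·q_{k-1} + q_{k-2} (p₋₁ = 1, q₋₁ = 0):
  k = 0: a₀ = 2; p₀/q₀ = 2/1; p₀² − 7·q₀² = 4 − 7 = -3.
  k = 1: m = 2, d = 3, a = ⌊(2 + 2)/3⌋ = 1; p/q = (1·2 + 1)/(1·1 + 0) = 3/1; p² − 7·q² = 9 − 7 = 2.
  k = 2: m = 1, d = 2, a = ⌊(2 + 1)/2⌋ = 1; p/q = (1·3 + 2)/(1·1 + 1) = 5/2; p² − 7·q² = 25 − 28 = -3.
  k = 3: m = 1, d = 3, a = ⌊(2 + 1)/3⌋ = 1; p/q = (1·5 + 3)/(1·2 + 1) = 8/3; p² − 7·q² = 64 − 63 = 1.
  The first convergent with p² − 7·q² = 1 gives the fundamental solution (x₁, y₁) = (8, 3).
Step 2: Apply the recurrence (x_{n+1}, y_{n+1}) = (x₁x_n + 7y₁y_n, x₁y_n + y₁x_n) repeatedly.
  From (x_1, y_1) = (8, 3): x_2 = 8·8 + 7·3·3 = 127; y_2 = 8·3 + 3·8 = 48.
Step 3: Verify x_2² - 7·y_2² = 16129 - 16128 = 1 (should be 1). ✓

(x_1, y_1) = (8, 3); (x_2, y_2) = (127, 48).


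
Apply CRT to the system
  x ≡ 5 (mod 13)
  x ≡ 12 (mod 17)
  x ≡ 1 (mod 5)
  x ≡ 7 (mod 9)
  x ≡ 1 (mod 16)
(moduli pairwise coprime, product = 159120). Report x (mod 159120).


Product of moduli M = 13 · 17 · 5 · 9 · 16 = 159120.
Merge one congruence at a time:
  Start: x ≡ 5 (mod 13).
  Combine with x ≡ 12 (mod 17); new modulus lcm = 221.
    Write x = 5 + 13·t and substitute into x ≡ 12 (mod 17): 13·t ≡ 12 − 5 = 7 (mod 17).
    The inverse of 13 mod 17 is 4 (since 13·4 = 52 = 3·17 + 1), so t ≡ 4·7 = 28 ≡ 11 (mod 17).
    Then x = 5 + 13·11 = 148, valid modulo lcm(13, 17) = 221: x ≡ 148 (mod 221).
  Combine with x ≡ 1 (mod 5); new modulus lcm = 1105.
    Write x = 148 + 221·t and substitute into x ≡ 1 (mod 5): 221·t ≡ 1 − 148 = -147 (mod 5).
    Reduce coefficients mod 5: 1·t ≡ 3 (mod 5).
    So t ≡ 3 (mod 5).
    Then x = 148 + 221·3 = 811, valid modulo lcm(221, 5) = 1105: x ≡ 811 (mod 1105).
  Combine with x ≡ 7 (mod 9); new modulus lcm = 9945.
    Write x = 811 + 1105·t and substitute into x ≡ 7 (mod 9): 1105·t ≡ 7 − 811 = -804 (mod 9).
    Reduce coefficients mod 9: 7·t ≡ 6 (mod 9).
    The inverse of 7 mod 9 is 4 (since 7·4 = 28 = 3·9 + 1), so t ≡ 4·6 = 24 ≡ 6 (mod 9).
    Then x = 811 + 1105·6 = 7441, valid modulo lcm(1105, 9) = 9945: x ≡ 7441 (mod 9945).
  Combine with x ≡ 1 (mod 16); new modulus lcm = 159120.
    Write x = 7441 + 9945·t and substitute into x ≡ 1 (mod 16): 9945·t ≡ 1 − 7441 = -7440 (mod 16).
    Reduce coefficients mod 16: 9·t ≡ 0 (mod 16).
    The inverse of 9 mod 16 is 9 (since 9·9 = 81 = 5·16 + 1), so t ≡ 9·0 = 0 ≡ 0 (mod 16).
    Then x = 7441 + 9945·0 = 7441, valid modulo lcm(9945, 16) = 159120: x ≡ 7441 (mod 159120).
Verify against each original: 7441 mod 13 = 5, 7441 mod 17 = 12, 7441 mod 5 = 1, 7441 mod 9 = 7, 7441 mod 16 = 1.

x ≡ 7441 (mod 159120).


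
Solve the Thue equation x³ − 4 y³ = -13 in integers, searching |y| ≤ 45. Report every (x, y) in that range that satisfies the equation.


The equation is x³ - 4y³ = -13. For fixed y, x³ = 4·y³ − 13, so a solution requires the RHS to be a perfect cube.
Strategy: iterate y from -45 to 45, compute RHS = 4·y³ − 13, and check whether it is a (positive or negative) perfect cube.
Check small values of y:
  y = 0: RHS = -13 is not a perfect cube.
  y = 1: RHS = -9 is not a perfect cube.
  y = -1: RHS = -17 is not a perfect cube.
  y = 2: RHS = 19 is not a perfect cube.
  y = -2: RHS = -45 is not a perfect cube.
  y = 3: RHS = 95 is not a perfect cube.
  y = -3: RHS = -121 is not a perfect cube.
Continuing the search up to |y| = 45 finds no solutions either.
No (x, y) in the scanned range satisfies the equation.

No integer solutions with |y| ≤ 45.


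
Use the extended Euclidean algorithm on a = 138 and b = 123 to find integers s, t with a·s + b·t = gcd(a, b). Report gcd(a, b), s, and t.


Euclidean algorithm on (138, 123) — divide until remainder is 0:
  138 = 1 · 123 + 15
  123 = 8 · 15 + 3
  15 = 5 · 3 + 0
gcd(138, 123) = 3.
Track Bezout coefficients alongside the remainders: start with r₀ = 138 = a·1 + b·0 (s = 1, t = 0) and r₁ = 123 = a·0 + b·1 (s = 0, t = 1); each new remainder r_{k+1} = r_{k-1} − q_k·r_k inherits s_{k+1} = s_{k-1} − q_k·s_k, t_{k+1} = t_{k-1} − q_k·t_k, so r_k = a·s_k + b·t_k at every step:
  q = 1: r = 15, s = 1 − 1·0 = 1, t = 0 − 1·1 = -1  (check: 138·1 + 123·(-1) = 15)
  q = 8: r = 3, s = 0 − 8·1 = -8, t = 1 − 8·(-1) = 9  (check: 138·(-8) + 123·9 = 3)
The row with r = 3 (the gcd) gives the Bezout coefficients s = -8, t = 9.
Result: 138 · (-8) + 123 · (9) = 3.

gcd(138, 123) = 3; s = -8, t = 9 (check: 138·(-8) + 123·9 = 3).


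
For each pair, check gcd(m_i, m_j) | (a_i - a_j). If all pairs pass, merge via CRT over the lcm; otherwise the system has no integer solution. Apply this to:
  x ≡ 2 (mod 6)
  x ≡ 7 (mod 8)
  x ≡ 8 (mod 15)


Moduli 6, 8, 15 are not pairwise coprime, so CRT works modulo lcm(m_i) when all pairwise compatibility conditions hold.
Pairwise compatibility: gcd(m_i, m_j) must divide a_i - a_j for every pair.
Merge one congruence at a time:
  Start: x ≡ 2 (mod 6).
  Combine with x ≡ 7 (mod 8): gcd(6, 8) = 2, and 7 - 2 = 5 is NOT divisible by 2.
    ⇒ system is inconsistent (no integer solution).

No solution (the system is inconsistent).


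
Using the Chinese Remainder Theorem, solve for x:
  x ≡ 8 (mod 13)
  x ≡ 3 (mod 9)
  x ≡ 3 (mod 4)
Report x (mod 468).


Moduli 13, 9, 4 are pairwise coprime; by CRT there is a unique solution modulo M = 13 · 9 · 4 = 468.
Solve pairwise, accumulating the modulus:
  Start with x ≡ 8 (mod 13).
  Combine with x ≡ 3 (mod 9): since gcd(13, 9) = 1, we get a unique residue mod 117.
    Write x = 8 + 13·t and substitute into x ≡ 3 (mod 9): 13·t ≡ 3 − 8 = -5 (mod 9).
    Reduce coefficients mod 9: 4·t ≡ 4 (mod 9).
    The inverse of 4 mod 9 is 7 (since 4·7 = 28 = 3·9 + 1), so t ≡ 7·4 = 28 ≡ 1 (mod 9).
    Then x = 8 + 13·1 = 21, valid modulo lcm(13, 9) = 117: x ≡ 21 (mod 117).
  Combine with x ≡ 3 (mod 4): since gcd(117, 4) = 1, we get a unique residue mod 468.
    Write x = 21 + 117·t and substitute into x ≡ 3 (mod 4): 117·t ≡ 3 − 21 = -18 (mod 4).
    Reduce coefficients mod 4: 1·t ≡ 2 (mod 4).
    So t ≡ 2 (mod 4).
    Then x = 21 + 117·2 = 255, valid modulo lcm(117, 4) = 468: x ≡ 255 (mod 468).
Verify: 255 mod 13 = 8 ✓, 255 mod 9 = 3 ✓, 255 mod 4 = 3 ✓.

x ≡ 255 (mod 468).


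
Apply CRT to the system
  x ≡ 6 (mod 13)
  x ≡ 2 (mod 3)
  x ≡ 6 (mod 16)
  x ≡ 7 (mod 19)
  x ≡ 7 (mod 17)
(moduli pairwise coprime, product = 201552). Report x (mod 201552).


Product of moduli M = 13 · 3 · 16 · 19 · 17 = 201552.
Merge one congruence at a time:
  Start: x ≡ 6 (mod 13).
  Combine with x ≡ 2 (mod 3); new modulus lcm = 39.
    Write x = 6 + 13·t and substitute into x ≡ 2 (mod 3): 13·t ≡ 2 − 6 = -4 (mod 3).
    Reduce coefficients mod 3: 1·t ≡ 2 (mod 3).
    So t ≡ 2 (mod 3).
    Then x = 6 + 13·2 = 32, valid modulo lcm(13, 3) = 39: x ≡ 32 (mod 39).
  Combine with x ≡ 6 (mod 16); new modulus lcm = 624.
    Write x = 32 + 39·t and substitute into x ≡ 6 (mod 16): 39·t ≡ 6 − 32 = -26 (mod 16).
    Reduce coefficients mod 16: 7·t ≡ 6 (mod 16).
    The inverse of 7 mod 16 is 7 (since 7·7 = 49 = 3·16 + 1), so t ≡ 7·6 = 42 ≡ 10 (mod 16).
    Then x = 32 + 39·10 = 422, valid modulo lcm(39, 16) = 624: x ≡ 422 (mod 624).
  Combine with x ≡ 7 (mod 19); new modulus lcm = 11856.
    Write x = 422 + 624·t and substitute into x ≡ 7 (mod 19): 624·t ≡ 7 − 422 = -415 (mod 19).
    Reduce coefficients mod 19: 16·t ≡ 3 (mod 19).
    The inverse of 16 mod 19 is 6 (since 16·6 = 96 = 5·19 + 1), so t ≡ 6·3 = 18 ≡ 18 (mod 19).
    Then x = 422 + 624·18 = 11654, valid modulo lcm(624, 19) = 11856: x ≡ 11654 (mod 11856).
  Combine with x ≡ 7 (mod 17); new modulus lcm = 201552.
    Write x = 11654 + 11856·t and substitute into x ≡ 7 (mod 17): 11856·t ≡ 7 − 11654 = -11647 (mod 17).
    Reduce coefficients mod 17: 7·t ≡ 15 (mod 17).
    The inverse of 7 mod 17 is 5 (since 7·5 = 35 = 2·17 + 1), so t ≡ 5·15 = 75 ≡ 7 (mod 17).
    Then x = 11654 + 11856·7 = 94646, valid modulo lcm(11856, 17) = 201552: x ≡ 94646 (mod 201552).
Verify against each original: 94646 mod 13 = 6, 94646 mod 3 = 2, 94646 mod 16 = 6, 94646 mod 19 = 7, 94646 mod 17 = 7.

x ≡ 94646 (mod 201552).


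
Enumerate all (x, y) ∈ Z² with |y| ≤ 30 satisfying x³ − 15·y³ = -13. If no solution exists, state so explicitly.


The equation is x³ - 15y³ = -13. For fixed y, x³ = 15·y³ − 13, so a solution requires the RHS to be a perfect cube.
Strategy: iterate y from -30 to 30, compute RHS = 15·y³ − 13, and check whether it is a (positive or negative) perfect cube.
Check small values of y:
  y = 0: RHS = -13 is not a perfect cube.
  y = 1: RHS = 2 is not a perfect cube.
  y = -1: RHS = -28 is not a perfect cube.
  y = 2: RHS = 107 is not a perfect cube.
  y = -2: RHS = -133 is not a perfect cube.
  y = 3: RHS = 392 is not a perfect cube.
  y = -3: RHS = -418 is not a perfect cube.
Continuing the search up to |y| = 30 finds no solutions either.
No (x, y) in the scanned range satisfies the equation.

No integer solutions with |y| ≤ 30.


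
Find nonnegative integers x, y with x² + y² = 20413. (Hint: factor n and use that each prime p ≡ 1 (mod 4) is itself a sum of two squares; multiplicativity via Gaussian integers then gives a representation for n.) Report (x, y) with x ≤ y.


Step 1: Factor n = 20413 = 137 · 149.
Step 2: Check the mod-4 condition on each prime factor: 137 ≡ 1 (mod 4), exponent 1; 149 ≡ 1 (mod 4), exponent 1.
All primes ≡ 3 (mod 4) appear to even exponent (or don't appear), so by the two-squares theorem n IS expressible as a sum of two squares.
Step 3: Build a representation. Here n = 137 · 149 is a product of primes ≡ 1 (mod 4). Each prime p ≡ 1 (mod 4) is itself a sum of two squares; find a² by testing p − a² for a perfect square:
  137: 137 − 1² = 136, 137 − 2² = 133, 137 − 3² = 128, 137 − 4² = 121 = 11² ⇒ 137 = 4² + 11².
  149: 149 − 1² = 148, 149 − 2² = 145, 149 − 3² = 140, 149 − 4² = 133, 149 − 5² = 124, 149 − 6² = 113, 149 − 7² = 100 = 10² ⇒ 149 = 7² + 10².
  Combine using the Brahmagupta–Fibonacci identity (a² + b²)(c² + d²) = (ac − bd)² + (ad + bc)² = (ac + bd)² + (ad − bc)²:
  137 · 149 = 20413: from (4² + 11²)(7² + 10²), take (4·7 − 11·10, 4·10 + 11·7) = (28 − 110, 40 + 77) = (-82, 117); dropping signs (only squares matter) gives (82, 117); check 82² + 117² = 6724 + 13689 = 20413 ✓.
Step 4: Order so x ≤ y and verify: 82² + 117² = 6724 + 13689 = 20413 = n. ✓

n = 20413 = 82² + 117² (one valid representation with x ≤ y).


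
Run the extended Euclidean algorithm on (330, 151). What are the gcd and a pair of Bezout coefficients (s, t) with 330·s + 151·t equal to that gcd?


Euclidean algorithm on (330, 151) — divide until remainder is 0:
  330 = 2 · 151 + 28
  151 = 5 · 28 + 11
  28 = 2 · 11 + 6
  11 = 1 · 6 + 5
  6 = 1 · 5 + 1
  5 = 5 · 1 + 0
gcd(330, 151) = 1.
Track Bezout coefficients alongside the remainders: start with r₀ = 330 = a·1 + b·0 (s = 1, t = 0) and r₁ = 151 = a·0 + b·1 (s = 0, t = 1); each new remainder r_{k+1} = r_{k-1} − q_k·r_k inherits s_{k+1} = s_{k-1} − q_k·s_k, t_{k+1} = t_{k-1} − q_k·t_k, so r_k = a·s_k + b·t_k at every step:
  q = 2: r = 28, s = 1 − 2·0 = 1, t = 0 − 2·1 = -2  (check: 330·1 + 151·(-2) = 28)
  q = 5: r = 11, s = 0 − 5·1 = -5, t = 1 − 5·(-2) = 11  (check: 330·(-5) + 151·11 = 11)
  q = 2: r = 6, s = 1 − 2·(-5) = 11, t = -2 − 2·11 = -24  (check: 330·11 + 151·(-24) = 6)
  q = 1: r = 5, s = -5 − 1·11 = -16, t = 11 − 1·(-24) = 35  (check: 330·(-16) + 151·35 = 5)
  q = 1: r = 1, s = 11 − 1·(-16) = 27, t = -24 − 1·35 = -59  (check: 330·27 + 151·(-59) = 1)
The row with r = 1 (the gcd) gives the Bezout coefficients s = 27, t = -59.
Result: 330 · (27) + 151 · (-59) = 1.

gcd(330, 151) = 1; s = 27, t = -59 (check: 330·27 + 151·(-59) = 1).


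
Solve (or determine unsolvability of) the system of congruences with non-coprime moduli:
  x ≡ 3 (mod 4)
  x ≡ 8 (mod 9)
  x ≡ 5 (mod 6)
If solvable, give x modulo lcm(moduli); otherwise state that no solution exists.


Moduli 4, 9, 6 are not pairwise coprime, so CRT works modulo lcm(m_i) when all pairwise compatibility conditions hold.
Pairwise compatibility: gcd(m_i, m_j) must divide a_i - a_j for every pair.
Merge one congruence at a time:
  Start: x ≡ 3 (mod 4).
  Combine with x ≡ 8 (mod 9): gcd(4, 9) = 1; 8 - 3 = 5, which IS divisible by 1, so compatible.
    Write x = 3 + 4·t and substitute into x ≡ 8 (mod 9): 4·t ≡ 8 − 3 = 5 (mod 9).
    The inverse of 4 mod 9 is 7 (since 4·7 = 28 = 3·9 + 1), so t ≡ 7·5 = 35 ≡ 8 (mod 9).
    Then x = 3 + 4·8 = 35, valid modulo lcm(4, 9) = 36: x ≡ 35 (mod 36).
  Combine with x ≡ 5 (mod 6): gcd(36, 6) = 6; 5 - 35 = -30, which IS divisible by 6, so compatible.
    Write x = 35 + 36·t and substitute into x ≡ 5 (mod 6): 36·t ≡ 5 − 35 = -30 (mod 6).
    Divide the congruence (and modulus) by g = 6: 6·t ≡ -5 (mod 1).
    Modulo 1 every t works; take t = 0.
    Then x = 35 + 36·0 = 35, valid modulo lcm(36, 6) = 36: x ≡ 35 (mod 36).
Verify: 35 mod 4 = 3, 35 mod 9 = 8, 35 mod 6 = 5.

x ≡ 35 (mod 36).


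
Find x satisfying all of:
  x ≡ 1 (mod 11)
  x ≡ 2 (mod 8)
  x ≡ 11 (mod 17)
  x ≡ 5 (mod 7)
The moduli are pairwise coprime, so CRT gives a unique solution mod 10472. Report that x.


Product of moduli M = 11 · 8 · 17 · 7 = 10472.
Merge one congruence at a time:
  Start: x ≡ 1 (mod 11).
  Combine with x ≡ 2 (mod 8); new modulus lcm = 88.
    Write x = 1 + 11·t and substitute into x ≡ 2 (mod 8): 11·t ≡ 2 − 1 = 1 (mod 8).
    Reduce coefficients mod 8: 3·t ≡ 1 (mod 8).
    The inverse of 3 mod 8 is 3 (since 3·3 = 9 = 1·8 + 1), so t ≡ 3·1 = 3 ≡ 3 (mod 8).
    Then x = 1 + 11·3 = 34, valid modulo lcm(11, 8) = 88: x ≡ 34 (mod 88).
  Combine with x ≡ 11 (mod 17); new modulus lcm = 1496.
    Write x = 34 + 88·t and substitute into x ≡ 11 (mod 17): 88·t ≡ 11 − 34 = -23 (mod 17).
    Reduce coefficients mod 17: 3·t ≡ 11 (mod 17).
    The inverse of 3 mod 17 is 6 (since 3·6 = 18 = 1·17 + 1), so t ≡ 6·11 = 66 ≡ 15 (mod 17).
    Then x = 34 + 88·15 = 1354, valid modulo lcm(88, 17) = 1496: x ≡ 1354 (mod 1496).
  Combine with x ≡ 5 (mod 7); new modulus lcm = 10472.
    Write x = 1354 + 1496·t and substitute into x ≡ 5 (mod 7): 1496·t ≡ 5 − 1354 = -1349 (mod 7).
    Reduce coefficients mod 7: 5·t ≡ 2 (mod 7).
    The inverse of 5 mod 7 is 3 (since 5·3 = 15 = 2·7 + 1), so t ≡ 3·2 = 6 ≡ 6 (mod 7).
    Then x = 1354 + 1496·6 = 10330, valid modulo lcm(1496, 7) = 10472: x ≡ 10330 (mod 10472).
Verify against each original: 10330 mod 11 = 1, 10330 mod 8 = 2, 10330 mod 17 = 11, 10330 mod 7 = 5.

x ≡ 10330 (mod 10472).


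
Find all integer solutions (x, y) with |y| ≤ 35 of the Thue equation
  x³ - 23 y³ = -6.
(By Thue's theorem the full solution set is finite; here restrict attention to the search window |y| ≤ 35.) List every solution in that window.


The equation is x³ - 23y³ = -6. For fixed y, x³ = 23·y³ − 6, so a solution requires the RHS to be a perfect cube.
Strategy: iterate y from -35 to 35, compute RHS = 23·y³ − 6, and check whether it is a (positive or negative) perfect cube.
Check small values of y:
  y = 0: RHS = -6 is not a perfect cube.
  y = 1: RHS = 17 is not a perfect cube.
  y = -1: RHS = -29 is not a perfect cube.
  y = 2: RHS = 178 is not a perfect cube.
  y = -2: RHS = -190 is not a perfect cube.
  y = 3: RHS = 615 is not a perfect cube.
  y = -3: RHS = -627 is not a perfect cube.
Continuing the search up to |y| = 35 finds no solutions either.
No (x, y) in the scanned range satisfies the equation.

No integer solutions with |y| ≤ 35.


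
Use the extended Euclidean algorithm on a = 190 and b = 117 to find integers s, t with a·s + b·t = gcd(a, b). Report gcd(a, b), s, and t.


Euclidean algorithm on (190, 117) — divide until remainder is 0:
  190 = 1 · 117 + 73
  117 = 1 · 73 + 44
  73 = 1 · 44 + 29
  44 = 1 · 29 + 15
  29 = 1 · 15 + 14
  15 = 1 · 14 + 1
  14 = 14 · 1 + 0
gcd(190, 117) = 1.
Track Bezout coefficients alongside the remainders: start with r₀ = 190 = a·1 + b·0 (s = 1, t = 0) and r₁ = 117 = a·0 + b·1 (s = 0, t = 1); each new remainder r_{k+1} = r_{k-1} − q_k·r_k inherits s_{k+1} = s_{k-1} − q_k·s_k, t_{k+1} = t_{k-1} − q_k·t_k, so r_k = a·s_k + b·t_k at every step:
  q = 1: r = 73, s = 1 − 1·0 = 1, t = 0 − 1·1 = -1  (check: 190·1 + 117·(-1) = 73)
  q = 1: r = 44, s = 0 − 1·1 = -1, t = 1 − 1·(-1) = 2  (check: 190·(-1) + 117·2 = 44)
  q = 1: r = 29, s = 1 − 1·(-1) = 2, t = -1 − 1·2 = -3  (check: 190·2 + 117·(-3) = 29)
  q = 1: r = 15, s = -1 − 1·2 = -3, t = 2 − 1·(-3) = 5  (check: 190·(-3) + 117·5 = 15)
  q = 1: r = 14, s = 2 − 1·(-3) = 5, t = -3 − 1·5 = -8  (check: 190·5 + 117·(-8) = 14)
  q = 1: r = 1, s = -3 − 1·5 = -8, t = 5 − 1·(-8) = 13  (check: 190·(-8) + 117·13 = 1)
The row with r = 1 (the gcd) gives the Bezout coefficients s = -8, t = 13.
Result: 190 · (-8) + 117 · (13) = 1.

gcd(190, 117) = 1; s = -8, t = 13 (check: 190·(-8) + 117·13 = 1).


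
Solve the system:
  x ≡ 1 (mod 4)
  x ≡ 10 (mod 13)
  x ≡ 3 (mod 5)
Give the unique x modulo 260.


Moduli 4, 13, 5 are pairwise coprime; by CRT there is a unique solution modulo M = 4 · 13 · 5 = 260.
Solve pairwise, accumulating the modulus:
  Start with x ≡ 1 (mod 4).
  Combine with x ≡ 10 (mod 13): since gcd(4, 13) = 1, we get a unique residue mod 52.
    Write x = 1 + 4·t and substitute into x ≡ 10 (mod 13): 4·t ≡ 10 − 1 = 9 (mod 13).
    The inverse of 4 mod 13 is 10 (since 4·10 = 40 = 3·13 + 1), so t ≡ 10·9 = 90 ≡ 12 (mod 13).
    Then x = 1 + 4·12 = 49, valid modulo lcm(4, 13) = 52: x ≡ 49 (mod 52).
  Combine with x ≡ 3 (mod 5): since gcd(52, 5) = 1, we get a unique residue mod 260.
    Write x = 49 + 52·t and substitute into x ≡ 3 (mod 5): 52·t ≡ 3 − 49 = -46 (mod 5).
    Reduce coefficients mod 5: 2·t ≡ 4 (mod 5).
    The inverse of 2 mod 5 is 3 (since 2·3 = 6 = 1·5 + 1), so t ≡ 3·4 = 12 ≡ 2 (mod 5).
    Then x = 49 + 52·2 = 153, valid modulo lcm(52, 5) = 260: x ≡ 153 (mod 260).
Verify: 153 mod 4 = 1 ✓, 153 mod 13 = 10 ✓, 153 mod 5 = 3 ✓.

x ≡ 153 (mod 260).
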